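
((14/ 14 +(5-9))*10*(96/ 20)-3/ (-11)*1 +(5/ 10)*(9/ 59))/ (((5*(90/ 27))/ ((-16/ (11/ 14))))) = 31325112/ 178475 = 175.52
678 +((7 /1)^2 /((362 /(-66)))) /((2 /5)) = 237351 /362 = 655.67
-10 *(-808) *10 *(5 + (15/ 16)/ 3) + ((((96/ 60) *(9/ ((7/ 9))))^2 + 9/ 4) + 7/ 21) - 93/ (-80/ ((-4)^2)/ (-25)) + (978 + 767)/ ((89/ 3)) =561508207247/ 1308300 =429189.18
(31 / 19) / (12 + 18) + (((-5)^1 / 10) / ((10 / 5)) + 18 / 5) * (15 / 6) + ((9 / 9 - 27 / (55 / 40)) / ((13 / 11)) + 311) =9000487 / 29640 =303.66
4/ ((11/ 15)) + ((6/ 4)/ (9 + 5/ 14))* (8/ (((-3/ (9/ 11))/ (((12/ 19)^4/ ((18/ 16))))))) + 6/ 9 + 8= 7927706582/ 563377683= 14.07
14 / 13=1.08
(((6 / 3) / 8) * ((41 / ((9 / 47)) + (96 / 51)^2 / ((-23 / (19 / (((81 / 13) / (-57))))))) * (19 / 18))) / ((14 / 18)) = 821406841 / 10050264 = 81.73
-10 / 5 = -2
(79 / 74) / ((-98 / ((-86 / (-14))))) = -3397 / 50764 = -0.07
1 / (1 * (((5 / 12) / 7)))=84 / 5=16.80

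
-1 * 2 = -2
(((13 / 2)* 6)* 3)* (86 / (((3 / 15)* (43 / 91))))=106470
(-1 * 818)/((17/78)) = -63804/17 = -3753.18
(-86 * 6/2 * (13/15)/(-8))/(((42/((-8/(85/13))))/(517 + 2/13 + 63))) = -1405326/2975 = -472.38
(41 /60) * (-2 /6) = -41 /180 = -0.23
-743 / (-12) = 743 / 12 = 61.92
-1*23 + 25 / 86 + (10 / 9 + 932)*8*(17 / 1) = 126880.40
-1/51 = -0.02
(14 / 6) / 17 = 7 / 51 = 0.14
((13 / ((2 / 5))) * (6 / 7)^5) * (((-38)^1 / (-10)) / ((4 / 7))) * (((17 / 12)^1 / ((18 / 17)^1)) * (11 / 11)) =642447 / 4802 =133.79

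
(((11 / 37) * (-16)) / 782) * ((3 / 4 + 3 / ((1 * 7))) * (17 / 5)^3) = -209814 / 744625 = -0.28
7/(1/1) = 7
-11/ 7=-1.57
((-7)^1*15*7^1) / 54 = -245 / 18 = -13.61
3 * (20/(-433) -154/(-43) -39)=-1980957/18619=-106.39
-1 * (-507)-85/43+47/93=2021609/3999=505.53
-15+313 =298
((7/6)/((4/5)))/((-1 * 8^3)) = -35/12288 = -0.00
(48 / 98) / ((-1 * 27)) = -8 / 441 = -0.02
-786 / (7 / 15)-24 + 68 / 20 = -59671 / 35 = -1704.89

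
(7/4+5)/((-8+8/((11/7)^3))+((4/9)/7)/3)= -6792093/5954128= -1.14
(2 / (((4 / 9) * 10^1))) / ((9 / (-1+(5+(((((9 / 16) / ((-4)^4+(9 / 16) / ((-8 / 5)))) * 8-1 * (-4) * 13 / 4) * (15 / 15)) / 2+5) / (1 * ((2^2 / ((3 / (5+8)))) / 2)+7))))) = 14563463 / 61519240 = 0.24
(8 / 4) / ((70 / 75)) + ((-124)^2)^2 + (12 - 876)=1654943599 / 7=236420514.14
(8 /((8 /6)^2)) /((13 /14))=63 /13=4.85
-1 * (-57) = 57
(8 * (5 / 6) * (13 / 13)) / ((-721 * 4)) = -5 / 2163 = -0.00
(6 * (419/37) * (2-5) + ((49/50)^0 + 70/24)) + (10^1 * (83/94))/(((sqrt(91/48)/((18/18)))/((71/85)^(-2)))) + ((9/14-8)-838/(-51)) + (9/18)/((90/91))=-75426581/396270 + 11993500 * sqrt(273)/21560357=-181.15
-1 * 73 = -73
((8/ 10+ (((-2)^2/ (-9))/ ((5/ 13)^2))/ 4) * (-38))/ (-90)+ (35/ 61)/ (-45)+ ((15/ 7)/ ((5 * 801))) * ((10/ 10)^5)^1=0.01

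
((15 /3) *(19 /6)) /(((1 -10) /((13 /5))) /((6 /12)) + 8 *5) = 247 /516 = 0.48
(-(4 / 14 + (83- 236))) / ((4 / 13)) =13897 / 28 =496.32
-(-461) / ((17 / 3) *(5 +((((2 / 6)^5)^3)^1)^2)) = 284747435686899567 / 17500746228045182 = 16.27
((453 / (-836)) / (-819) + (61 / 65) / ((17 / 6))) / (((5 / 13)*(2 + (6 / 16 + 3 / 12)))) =12876662 / 39171825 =0.33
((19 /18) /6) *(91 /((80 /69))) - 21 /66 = 427357 /31680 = 13.49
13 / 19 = 0.68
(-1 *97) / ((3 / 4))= -388 / 3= -129.33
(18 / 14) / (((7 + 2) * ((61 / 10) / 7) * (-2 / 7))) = -35 / 61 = -0.57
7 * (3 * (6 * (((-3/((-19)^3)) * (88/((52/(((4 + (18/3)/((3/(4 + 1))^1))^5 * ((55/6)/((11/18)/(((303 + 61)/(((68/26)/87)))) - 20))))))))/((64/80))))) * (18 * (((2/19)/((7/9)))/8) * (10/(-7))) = 120725274085416000/9657168331493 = 12501.10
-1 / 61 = -0.02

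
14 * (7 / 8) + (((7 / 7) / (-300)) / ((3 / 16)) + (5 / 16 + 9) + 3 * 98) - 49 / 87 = 32884069 / 104400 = 314.98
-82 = -82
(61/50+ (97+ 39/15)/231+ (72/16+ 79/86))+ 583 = 590.07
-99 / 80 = -1.24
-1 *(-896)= 896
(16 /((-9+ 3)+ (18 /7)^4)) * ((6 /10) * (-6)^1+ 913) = 385.73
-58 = -58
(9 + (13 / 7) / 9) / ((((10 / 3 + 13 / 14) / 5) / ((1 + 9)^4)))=58000000 / 537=108007.45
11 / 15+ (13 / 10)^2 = 727 / 300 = 2.42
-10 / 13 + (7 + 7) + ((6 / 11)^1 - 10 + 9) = 1827 / 143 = 12.78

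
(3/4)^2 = 9/16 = 0.56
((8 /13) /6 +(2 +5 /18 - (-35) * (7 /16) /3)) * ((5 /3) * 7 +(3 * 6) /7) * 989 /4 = 318708217 /12096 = 26348.23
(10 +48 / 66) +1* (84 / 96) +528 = 47485 / 88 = 539.60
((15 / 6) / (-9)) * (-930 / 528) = 775 / 1584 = 0.49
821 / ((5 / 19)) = 15599 / 5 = 3119.80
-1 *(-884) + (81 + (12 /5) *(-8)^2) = 5593 /5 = 1118.60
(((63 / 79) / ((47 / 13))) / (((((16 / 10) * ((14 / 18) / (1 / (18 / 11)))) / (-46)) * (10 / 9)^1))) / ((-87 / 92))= 2042469 / 430708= 4.74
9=9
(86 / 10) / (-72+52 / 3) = -129 / 820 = -0.16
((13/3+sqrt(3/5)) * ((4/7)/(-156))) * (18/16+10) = -89/504 - 89 * sqrt(15)/10920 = -0.21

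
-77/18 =-4.28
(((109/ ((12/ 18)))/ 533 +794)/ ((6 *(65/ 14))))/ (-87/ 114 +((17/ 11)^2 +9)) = 13626441983/ 5077744425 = 2.68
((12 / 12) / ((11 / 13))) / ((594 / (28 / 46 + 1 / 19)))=3757 / 2855358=0.00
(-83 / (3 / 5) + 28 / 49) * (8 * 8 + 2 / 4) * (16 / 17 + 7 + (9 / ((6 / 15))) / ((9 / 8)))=-59089525 / 238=-248275.32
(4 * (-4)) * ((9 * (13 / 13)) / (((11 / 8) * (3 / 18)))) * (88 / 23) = -55296 / 23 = -2404.17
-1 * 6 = -6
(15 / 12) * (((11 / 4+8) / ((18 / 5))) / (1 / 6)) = 1075 / 48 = 22.40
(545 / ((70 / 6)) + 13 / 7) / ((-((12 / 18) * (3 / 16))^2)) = -21760 / 7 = -3108.57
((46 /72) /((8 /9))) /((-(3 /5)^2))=-575 /288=-2.00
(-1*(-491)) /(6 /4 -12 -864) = -982 /1749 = -0.56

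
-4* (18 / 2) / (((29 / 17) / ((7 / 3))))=-1428 / 29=-49.24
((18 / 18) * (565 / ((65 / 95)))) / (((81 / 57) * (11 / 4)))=815860 / 3861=211.31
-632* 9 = -5688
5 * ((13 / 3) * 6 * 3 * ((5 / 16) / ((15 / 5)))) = 325 / 8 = 40.62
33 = 33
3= 3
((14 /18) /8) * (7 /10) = 49 /720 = 0.07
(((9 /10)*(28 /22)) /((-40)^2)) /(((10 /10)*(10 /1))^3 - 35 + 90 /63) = 147 /198440000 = 0.00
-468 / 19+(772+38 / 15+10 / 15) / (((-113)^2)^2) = -381530751096 / 15489499295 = -24.63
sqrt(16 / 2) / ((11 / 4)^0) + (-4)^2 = 2 * sqrt(2) + 16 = 18.83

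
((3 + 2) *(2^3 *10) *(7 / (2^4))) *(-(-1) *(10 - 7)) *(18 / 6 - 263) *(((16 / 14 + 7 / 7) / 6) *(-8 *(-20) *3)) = -23400000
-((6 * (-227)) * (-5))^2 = -46376100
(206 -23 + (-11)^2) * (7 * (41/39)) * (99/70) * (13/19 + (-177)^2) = 6443137536/65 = 99125192.86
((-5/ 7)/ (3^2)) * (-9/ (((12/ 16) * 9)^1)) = 0.11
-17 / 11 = -1.55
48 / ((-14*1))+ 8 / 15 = -2.90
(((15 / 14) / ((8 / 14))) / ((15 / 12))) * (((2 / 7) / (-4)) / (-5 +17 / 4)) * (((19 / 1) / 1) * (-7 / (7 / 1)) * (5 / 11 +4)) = -133 / 11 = -12.09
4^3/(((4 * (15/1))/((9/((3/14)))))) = 224/5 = 44.80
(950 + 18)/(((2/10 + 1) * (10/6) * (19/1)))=484/19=25.47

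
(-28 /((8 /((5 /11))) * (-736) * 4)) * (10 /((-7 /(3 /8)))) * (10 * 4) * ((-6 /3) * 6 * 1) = 0.14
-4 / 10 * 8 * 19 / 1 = -304 / 5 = -60.80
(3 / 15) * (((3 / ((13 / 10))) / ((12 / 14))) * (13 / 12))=7 / 12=0.58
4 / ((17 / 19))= 4.47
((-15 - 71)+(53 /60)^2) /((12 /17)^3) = -1507264183 /6220800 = -242.29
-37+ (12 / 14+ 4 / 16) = -1005 / 28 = -35.89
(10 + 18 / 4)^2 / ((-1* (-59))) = 841 / 236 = 3.56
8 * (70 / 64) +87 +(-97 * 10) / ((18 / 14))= -23713 / 36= -658.69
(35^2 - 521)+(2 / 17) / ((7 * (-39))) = 3267262 / 4641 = 704.00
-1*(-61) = 61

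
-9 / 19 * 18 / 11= -162 / 209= -0.78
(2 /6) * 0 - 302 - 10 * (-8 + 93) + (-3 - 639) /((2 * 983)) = -1132737 /983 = -1152.33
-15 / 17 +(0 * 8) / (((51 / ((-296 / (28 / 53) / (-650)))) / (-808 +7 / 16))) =-15 / 17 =-0.88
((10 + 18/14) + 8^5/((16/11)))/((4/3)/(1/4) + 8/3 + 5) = 1733.79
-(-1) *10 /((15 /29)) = 58 /3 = 19.33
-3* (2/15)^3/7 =-8/7875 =-0.00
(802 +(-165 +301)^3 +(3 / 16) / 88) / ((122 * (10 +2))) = 3542891267 / 2061312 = 1718.76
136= 136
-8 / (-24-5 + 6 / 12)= 16 / 57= 0.28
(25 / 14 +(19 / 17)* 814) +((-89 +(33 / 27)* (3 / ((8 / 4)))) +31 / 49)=2061716 / 2499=825.02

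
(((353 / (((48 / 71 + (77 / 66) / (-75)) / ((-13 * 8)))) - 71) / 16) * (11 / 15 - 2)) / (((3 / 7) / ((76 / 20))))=2967826843751 / 75970800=39065.36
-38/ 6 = -19/ 3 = -6.33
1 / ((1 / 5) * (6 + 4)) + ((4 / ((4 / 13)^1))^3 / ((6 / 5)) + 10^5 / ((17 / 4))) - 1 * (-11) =1293959 / 51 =25371.75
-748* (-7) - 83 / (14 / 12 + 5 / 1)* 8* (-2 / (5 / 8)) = 1032404 / 185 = 5580.56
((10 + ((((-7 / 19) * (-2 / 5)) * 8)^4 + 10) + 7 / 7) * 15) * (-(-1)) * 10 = 11206890366 / 3258025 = 3439.78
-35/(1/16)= -560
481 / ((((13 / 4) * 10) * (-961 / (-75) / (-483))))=-536130 / 961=-557.89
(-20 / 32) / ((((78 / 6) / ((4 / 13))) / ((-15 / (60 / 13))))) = 5 / 104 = 0.05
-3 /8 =-0.38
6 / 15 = 2 / 5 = 0.40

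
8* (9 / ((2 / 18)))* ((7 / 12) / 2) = 189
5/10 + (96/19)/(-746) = 0.49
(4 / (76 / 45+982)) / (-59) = -90 / 1305847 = -0.00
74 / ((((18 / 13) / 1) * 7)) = 7.63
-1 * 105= -105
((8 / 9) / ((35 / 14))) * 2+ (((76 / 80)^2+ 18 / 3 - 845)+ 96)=-2668991 / 3600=-741.39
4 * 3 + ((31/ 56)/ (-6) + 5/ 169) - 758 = -42364423/ 56784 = -746.06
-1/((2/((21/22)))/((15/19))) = -315/836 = -0.38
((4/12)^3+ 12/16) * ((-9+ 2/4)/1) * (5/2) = -7225/432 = -16.72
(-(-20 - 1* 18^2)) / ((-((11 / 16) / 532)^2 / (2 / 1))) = -49848451072 / 121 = -411970670.02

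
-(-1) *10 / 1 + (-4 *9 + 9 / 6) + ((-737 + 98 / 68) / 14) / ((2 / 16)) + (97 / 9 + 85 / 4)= -1768399 / 4284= -412.79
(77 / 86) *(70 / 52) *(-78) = -8085 / 86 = -94.01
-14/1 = -14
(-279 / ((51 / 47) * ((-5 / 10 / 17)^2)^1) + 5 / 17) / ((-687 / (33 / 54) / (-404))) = -11227479362 / 105111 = -106815.46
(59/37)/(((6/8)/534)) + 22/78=1638719/1443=1135.63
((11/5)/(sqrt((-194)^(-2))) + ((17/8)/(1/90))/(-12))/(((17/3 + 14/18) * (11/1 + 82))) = 98607/143840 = 0.69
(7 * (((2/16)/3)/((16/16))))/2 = 7/48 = 0.15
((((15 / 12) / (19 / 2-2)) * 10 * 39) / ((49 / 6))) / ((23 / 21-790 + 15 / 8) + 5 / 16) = -18720 / 1850359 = -0.01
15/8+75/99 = 695/264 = 2.63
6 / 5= 1.20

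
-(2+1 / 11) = -23 / 11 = -2.09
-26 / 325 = -2 / 25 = -0.08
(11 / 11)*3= 3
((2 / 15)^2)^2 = 16 / 50625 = 0.00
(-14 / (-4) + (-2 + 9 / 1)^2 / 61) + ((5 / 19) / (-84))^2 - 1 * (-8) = 1911687133 / 155380176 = 12.30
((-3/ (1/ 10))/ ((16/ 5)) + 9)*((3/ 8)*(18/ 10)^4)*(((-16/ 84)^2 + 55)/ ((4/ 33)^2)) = -173414571759/ 31360000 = -5529.80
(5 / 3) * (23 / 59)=115 / 177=0.65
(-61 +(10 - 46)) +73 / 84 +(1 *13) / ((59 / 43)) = -429469 / 4956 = -86.66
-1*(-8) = 8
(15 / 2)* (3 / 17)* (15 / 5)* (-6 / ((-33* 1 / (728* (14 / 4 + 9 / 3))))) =638820 / 187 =3416.15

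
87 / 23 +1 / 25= 2198 / 575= 3.82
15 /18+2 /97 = 497 /582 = 0.85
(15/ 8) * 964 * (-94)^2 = 15971070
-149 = -149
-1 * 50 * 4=-200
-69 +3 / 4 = -68.25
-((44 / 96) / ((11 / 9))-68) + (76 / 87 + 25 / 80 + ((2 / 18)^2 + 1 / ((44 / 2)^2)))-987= -4175549233 / 4547664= -918.17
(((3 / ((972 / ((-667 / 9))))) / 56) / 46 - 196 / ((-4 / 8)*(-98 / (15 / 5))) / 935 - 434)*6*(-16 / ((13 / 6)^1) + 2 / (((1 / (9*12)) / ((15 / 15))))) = -1152006436199 / 2120580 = -543250.64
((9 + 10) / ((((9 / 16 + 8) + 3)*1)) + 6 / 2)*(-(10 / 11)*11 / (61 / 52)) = -89336 / 2257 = -39.58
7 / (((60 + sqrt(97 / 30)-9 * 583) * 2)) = -544635 / 807148973-7 * sqrt(2910) / 1614297946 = -0.00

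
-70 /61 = -1.15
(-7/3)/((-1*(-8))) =-7/24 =-0.29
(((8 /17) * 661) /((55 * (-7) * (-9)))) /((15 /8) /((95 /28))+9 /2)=12559 /706860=0.02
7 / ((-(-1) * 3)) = 7 / 3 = 2.33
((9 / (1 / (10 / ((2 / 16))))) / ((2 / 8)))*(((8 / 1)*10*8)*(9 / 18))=921600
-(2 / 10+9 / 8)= -1.32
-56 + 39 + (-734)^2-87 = 538652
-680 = -680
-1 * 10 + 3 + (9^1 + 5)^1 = 7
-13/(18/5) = -3.61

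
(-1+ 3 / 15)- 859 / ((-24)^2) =-6599 / 2880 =-2.29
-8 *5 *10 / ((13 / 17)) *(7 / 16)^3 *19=-832.25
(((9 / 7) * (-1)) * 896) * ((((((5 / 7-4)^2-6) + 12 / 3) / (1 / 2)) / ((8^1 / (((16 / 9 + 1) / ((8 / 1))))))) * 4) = -172400 / 49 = -3518.37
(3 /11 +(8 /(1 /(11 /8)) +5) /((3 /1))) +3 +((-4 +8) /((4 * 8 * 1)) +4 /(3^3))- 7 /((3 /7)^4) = -1415725 /7128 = -198.61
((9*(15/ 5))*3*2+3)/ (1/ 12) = 1980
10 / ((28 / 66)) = 165 / 7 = 23.57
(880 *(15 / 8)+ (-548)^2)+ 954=302908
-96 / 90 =-16 / 15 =-1.07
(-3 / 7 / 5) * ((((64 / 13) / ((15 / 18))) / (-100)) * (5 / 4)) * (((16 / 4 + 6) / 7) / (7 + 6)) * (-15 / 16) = -27 / 41405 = -0.00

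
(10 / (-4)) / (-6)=5 / 12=0.42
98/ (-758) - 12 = -4597/ 379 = -12.13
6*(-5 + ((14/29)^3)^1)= -715206/24389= -29.32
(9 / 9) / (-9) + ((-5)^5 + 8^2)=-27550 / 9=-3061.11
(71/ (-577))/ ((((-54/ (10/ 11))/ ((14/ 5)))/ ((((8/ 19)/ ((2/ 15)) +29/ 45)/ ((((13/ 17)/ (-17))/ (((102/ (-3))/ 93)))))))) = 31752660044/ 177143278455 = 0.18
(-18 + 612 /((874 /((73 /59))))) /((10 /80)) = -3534048 /25783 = -137.07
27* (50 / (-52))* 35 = -23625 / 26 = -908.65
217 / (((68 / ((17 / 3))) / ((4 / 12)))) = 217 / 36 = 6.03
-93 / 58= -1.60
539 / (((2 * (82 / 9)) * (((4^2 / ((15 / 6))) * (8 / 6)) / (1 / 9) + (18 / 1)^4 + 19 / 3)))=72765 / 258445468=0.00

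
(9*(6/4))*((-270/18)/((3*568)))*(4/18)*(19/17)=-285/9656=-0.03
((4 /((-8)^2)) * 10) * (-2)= -5 /4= -1.25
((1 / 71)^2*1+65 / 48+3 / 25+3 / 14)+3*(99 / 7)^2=178365161921 / 296410800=601.75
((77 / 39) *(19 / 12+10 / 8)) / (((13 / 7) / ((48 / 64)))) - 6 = -15173 / 4056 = -3.74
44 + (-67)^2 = 4533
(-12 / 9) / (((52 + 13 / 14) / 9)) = -56 / 247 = -0.23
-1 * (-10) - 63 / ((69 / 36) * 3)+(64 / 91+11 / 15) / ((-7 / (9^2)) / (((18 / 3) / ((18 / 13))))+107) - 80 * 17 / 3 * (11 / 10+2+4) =-291964676719 / 90683250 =-3219.61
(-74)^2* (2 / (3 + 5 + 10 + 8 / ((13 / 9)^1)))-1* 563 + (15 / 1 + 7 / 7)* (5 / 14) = -98537 / 1071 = -92.00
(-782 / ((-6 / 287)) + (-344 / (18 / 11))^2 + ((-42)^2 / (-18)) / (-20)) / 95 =66099199 / 76950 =858.99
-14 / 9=-1.56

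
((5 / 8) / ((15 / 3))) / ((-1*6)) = -1 / 48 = -0.02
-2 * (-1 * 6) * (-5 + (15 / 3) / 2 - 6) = -102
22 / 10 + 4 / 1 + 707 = 3566 / 5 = 713.20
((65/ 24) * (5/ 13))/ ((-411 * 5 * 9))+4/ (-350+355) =355079/ 443880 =0.80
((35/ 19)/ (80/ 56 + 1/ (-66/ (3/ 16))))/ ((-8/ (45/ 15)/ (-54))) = 582120/ 22249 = 26.16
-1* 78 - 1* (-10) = -68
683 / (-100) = -683 / 100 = -6.83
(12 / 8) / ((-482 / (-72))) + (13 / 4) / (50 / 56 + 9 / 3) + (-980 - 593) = -41293320 / 26269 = -1571.94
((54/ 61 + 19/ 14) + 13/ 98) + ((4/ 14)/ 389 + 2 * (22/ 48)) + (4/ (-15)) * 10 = 2910413/ 4650884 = 0.63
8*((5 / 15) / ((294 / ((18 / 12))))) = 2 / 147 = 0.01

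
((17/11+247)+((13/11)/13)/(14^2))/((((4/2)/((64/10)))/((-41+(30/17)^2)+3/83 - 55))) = -86797853820/1175363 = -73847.70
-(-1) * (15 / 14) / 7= 15 / 98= 0.15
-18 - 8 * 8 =-82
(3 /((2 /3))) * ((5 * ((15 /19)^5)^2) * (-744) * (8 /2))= -38612510156250000 /6131066257801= -6297.85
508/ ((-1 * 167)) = -3.04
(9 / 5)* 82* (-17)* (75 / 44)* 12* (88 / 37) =-4516560 / 37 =-122069.19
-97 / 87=-1.11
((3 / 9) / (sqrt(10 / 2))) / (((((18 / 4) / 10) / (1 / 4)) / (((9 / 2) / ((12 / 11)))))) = 11 * sqrt(5) / 72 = 0.34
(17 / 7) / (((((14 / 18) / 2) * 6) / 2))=102 / 49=2.08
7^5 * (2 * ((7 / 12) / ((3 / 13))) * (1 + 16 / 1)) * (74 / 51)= 2095895.15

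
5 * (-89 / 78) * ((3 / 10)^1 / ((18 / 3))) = -89 / 312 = -0.29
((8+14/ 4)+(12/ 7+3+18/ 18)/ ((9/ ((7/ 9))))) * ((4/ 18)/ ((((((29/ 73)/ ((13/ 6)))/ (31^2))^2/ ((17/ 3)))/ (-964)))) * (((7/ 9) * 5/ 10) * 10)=-7990758605944743265/ 5137263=-1555450559168.32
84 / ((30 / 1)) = 14 / 5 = 2.80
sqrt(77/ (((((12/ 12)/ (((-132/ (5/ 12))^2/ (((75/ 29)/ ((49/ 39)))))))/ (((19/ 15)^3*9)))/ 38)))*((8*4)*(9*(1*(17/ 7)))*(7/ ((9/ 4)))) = 967780352*sqrt(870870)/ 8125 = 111155279.79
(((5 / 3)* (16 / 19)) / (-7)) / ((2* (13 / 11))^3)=-13310 / 876603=-0.02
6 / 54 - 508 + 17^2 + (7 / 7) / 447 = -293527 / 1341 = -218.89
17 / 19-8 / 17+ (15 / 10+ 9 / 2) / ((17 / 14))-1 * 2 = 1087 / 323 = 3.37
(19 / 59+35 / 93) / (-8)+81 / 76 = 408043 / 417012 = 0.98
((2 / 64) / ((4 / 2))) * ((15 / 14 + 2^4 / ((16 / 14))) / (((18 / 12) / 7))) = 211 / 192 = 1.10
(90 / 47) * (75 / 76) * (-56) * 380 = -1890000 / 47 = -40212.77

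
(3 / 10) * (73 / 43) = 219 / 430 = 0.51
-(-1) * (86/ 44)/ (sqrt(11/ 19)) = 43 * sqrt(209)/ 242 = 2.57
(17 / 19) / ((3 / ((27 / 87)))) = 51 / 551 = 0.09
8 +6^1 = 14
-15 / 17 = -0.88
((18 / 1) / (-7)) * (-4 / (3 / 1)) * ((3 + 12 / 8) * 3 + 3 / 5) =1692 / 35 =48.34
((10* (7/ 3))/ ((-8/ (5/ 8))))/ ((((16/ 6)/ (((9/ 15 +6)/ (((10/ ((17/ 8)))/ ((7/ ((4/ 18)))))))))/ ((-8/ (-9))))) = -27489/ 1024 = -26.84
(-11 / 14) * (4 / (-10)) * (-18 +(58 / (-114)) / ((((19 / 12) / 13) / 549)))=-1835658 / 2527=-726.42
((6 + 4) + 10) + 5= 25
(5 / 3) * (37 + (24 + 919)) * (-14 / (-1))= 68600 / 3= 22866.67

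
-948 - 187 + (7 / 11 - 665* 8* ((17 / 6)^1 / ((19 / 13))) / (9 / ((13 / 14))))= -652936 / 297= -2198.44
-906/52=-453/26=-17.42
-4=-4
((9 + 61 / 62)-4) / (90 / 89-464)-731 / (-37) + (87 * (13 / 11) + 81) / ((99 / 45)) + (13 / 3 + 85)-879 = -2141043765599 / 3119376612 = -686.37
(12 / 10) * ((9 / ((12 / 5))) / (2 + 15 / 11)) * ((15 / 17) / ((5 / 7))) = 1.65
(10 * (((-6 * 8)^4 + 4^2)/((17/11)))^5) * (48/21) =108621226152413369556384520646480227205120/9938999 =10928789322990511374071430000000000.00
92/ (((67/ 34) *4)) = 782/ 67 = 11.67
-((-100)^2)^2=-100000000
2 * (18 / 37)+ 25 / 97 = 4417 / 3589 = 1.23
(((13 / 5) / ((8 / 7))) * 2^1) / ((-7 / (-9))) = 117 / 20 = 5.85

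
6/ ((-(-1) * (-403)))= -6/ 403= -0.01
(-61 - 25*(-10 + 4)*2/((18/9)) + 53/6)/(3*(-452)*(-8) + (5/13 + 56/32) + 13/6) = 15262/1692959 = 0.01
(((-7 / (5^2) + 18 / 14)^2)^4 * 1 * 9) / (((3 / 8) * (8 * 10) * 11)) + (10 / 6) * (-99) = -725576485038679926201 / 4398194122314453125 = -164.97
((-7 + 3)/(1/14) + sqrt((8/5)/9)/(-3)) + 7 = -49.14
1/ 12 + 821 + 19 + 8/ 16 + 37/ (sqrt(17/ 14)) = 37*sqrt(238)/ 17 + 10087/ 12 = 874.16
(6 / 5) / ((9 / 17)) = 34 / 15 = 2.27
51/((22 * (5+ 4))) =17/66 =0.26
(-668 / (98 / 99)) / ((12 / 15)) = -82665 / 98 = -843.52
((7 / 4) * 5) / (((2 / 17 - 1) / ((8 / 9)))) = -238 / 27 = -8.81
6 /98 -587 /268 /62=21085 /814184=0.03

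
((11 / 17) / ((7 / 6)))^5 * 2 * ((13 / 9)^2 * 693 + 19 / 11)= 3625793753472 / 23863536599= 151.94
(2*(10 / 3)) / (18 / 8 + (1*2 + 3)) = 80 / 87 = 0.92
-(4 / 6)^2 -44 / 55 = -56 / 45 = -1.24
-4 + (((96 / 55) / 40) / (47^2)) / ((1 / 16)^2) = -2426828 / 607475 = -3.99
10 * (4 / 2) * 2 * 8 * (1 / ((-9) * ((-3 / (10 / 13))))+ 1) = 329.12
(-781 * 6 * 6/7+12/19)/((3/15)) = -2670600/133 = -20079.70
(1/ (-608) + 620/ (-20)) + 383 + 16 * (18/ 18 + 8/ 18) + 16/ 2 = 2096375/ 5472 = 383.11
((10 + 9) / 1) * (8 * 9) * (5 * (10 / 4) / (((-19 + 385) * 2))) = 1425 / 61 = 23.36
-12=-12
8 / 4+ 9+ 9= 20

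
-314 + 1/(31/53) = -9681/31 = -312.29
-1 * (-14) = 14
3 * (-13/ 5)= -39/ 5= -7.80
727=727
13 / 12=1.08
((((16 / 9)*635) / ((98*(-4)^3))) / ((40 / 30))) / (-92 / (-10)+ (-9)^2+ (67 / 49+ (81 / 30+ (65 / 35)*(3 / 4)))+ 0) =-0.00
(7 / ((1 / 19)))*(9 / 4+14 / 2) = 4921 / 4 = 1230.25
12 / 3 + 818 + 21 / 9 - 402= 1267 / 3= 422.33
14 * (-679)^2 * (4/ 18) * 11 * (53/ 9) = 7526033284/ 81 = 92913991.16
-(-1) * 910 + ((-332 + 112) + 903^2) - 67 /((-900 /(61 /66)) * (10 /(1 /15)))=7271442094087 /8910000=816099.00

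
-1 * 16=-16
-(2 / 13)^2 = -4 / 169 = -0.02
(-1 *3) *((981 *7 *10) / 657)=-22890 / 73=-313.56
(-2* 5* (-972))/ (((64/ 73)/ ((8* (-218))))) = -19335510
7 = 7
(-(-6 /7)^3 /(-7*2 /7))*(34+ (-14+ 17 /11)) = -25596 /3773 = -6.78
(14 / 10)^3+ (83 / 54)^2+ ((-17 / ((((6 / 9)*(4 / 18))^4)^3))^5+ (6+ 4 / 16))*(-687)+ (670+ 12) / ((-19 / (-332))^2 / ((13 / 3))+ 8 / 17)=77744772096408020310486516454118068190560793891338875473906076078268639449475998784347057603999009964035529 / 1390732106723742110466139762392326921326166016000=55902047360909459419730840000000000000000000000000000000000.00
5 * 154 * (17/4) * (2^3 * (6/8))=19635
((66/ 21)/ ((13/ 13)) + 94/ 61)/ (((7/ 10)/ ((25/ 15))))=100000/ 8967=11.15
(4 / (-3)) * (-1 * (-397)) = -1588 / 3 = -529.33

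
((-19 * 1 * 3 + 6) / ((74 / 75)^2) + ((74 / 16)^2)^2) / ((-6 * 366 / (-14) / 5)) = 79518824315 / 6156951552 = 12.92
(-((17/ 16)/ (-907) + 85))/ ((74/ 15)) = -17.23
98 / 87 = 1.13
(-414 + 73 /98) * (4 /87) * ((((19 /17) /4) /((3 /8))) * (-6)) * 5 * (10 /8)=38474050 /72471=530.89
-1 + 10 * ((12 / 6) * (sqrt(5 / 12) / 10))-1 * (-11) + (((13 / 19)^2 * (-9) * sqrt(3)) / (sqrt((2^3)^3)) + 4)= 14.97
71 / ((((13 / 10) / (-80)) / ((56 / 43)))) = -3180800 / 559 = -5690.16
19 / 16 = 1.19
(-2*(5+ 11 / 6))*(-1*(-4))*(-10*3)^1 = 1640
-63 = -63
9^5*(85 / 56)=5019165 / 56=89627.95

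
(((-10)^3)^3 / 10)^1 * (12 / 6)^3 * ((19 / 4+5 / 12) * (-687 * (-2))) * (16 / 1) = -90867200000000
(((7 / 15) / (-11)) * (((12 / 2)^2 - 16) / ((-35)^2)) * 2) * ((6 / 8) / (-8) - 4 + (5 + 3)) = -5 / 924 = -0.01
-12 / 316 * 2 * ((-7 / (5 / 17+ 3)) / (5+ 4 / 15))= 765 / 24964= 0.03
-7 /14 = -1 /2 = -0.50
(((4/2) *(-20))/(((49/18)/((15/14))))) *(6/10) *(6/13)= -19440/4459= -4.36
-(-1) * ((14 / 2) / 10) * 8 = 28 / 5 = 5.60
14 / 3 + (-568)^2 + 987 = 970847 / 3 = 323615.67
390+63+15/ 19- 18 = 8280/ 19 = 435.79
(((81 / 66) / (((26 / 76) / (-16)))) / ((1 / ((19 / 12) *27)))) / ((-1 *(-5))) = -350892 / 715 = -490.76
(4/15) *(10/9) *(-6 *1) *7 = -112/9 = -12.44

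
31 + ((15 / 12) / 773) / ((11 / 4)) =263598 / 8503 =31.00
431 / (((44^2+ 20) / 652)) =431 / 3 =143.67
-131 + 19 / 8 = -1029 / 8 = -128.62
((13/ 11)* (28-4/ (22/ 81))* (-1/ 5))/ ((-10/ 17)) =16133/ 3025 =5.33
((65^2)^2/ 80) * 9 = 32131125/ 16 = 2008195.31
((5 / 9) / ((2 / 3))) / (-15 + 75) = 1 / 72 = 0.01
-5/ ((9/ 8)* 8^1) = -5/ 9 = -0.56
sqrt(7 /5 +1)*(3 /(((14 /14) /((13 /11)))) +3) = 144*sqrt(15) /55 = 10.14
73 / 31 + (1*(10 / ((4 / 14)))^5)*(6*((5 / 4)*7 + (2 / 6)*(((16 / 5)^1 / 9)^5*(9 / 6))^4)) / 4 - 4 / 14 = 5481564024353728625637914095748246836111 / 7951790981310744447509765625000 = 689349611.58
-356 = -356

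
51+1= 52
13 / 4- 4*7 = -99 / 4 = -24.75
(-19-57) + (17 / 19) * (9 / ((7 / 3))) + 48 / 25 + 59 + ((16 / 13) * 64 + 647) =714.14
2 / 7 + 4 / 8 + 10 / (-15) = 5 / 42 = 0.12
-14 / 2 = -7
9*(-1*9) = -81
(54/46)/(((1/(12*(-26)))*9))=-936/23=-40.70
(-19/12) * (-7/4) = 2.77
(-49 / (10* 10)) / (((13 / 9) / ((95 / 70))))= -1197 / 2600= -0.46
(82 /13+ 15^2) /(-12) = -3007 /156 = -19.28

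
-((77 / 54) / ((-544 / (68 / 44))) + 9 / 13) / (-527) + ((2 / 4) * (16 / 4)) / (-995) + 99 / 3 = 388709773519 / 11779335360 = 33.00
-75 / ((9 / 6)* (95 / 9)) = -90 / 19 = -4.74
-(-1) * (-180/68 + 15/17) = -30/17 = -1.76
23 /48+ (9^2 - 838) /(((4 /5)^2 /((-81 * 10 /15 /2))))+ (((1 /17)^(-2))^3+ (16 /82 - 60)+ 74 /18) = 35674107791 /1476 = 24169449.72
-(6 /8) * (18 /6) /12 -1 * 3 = -51 /16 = -3.19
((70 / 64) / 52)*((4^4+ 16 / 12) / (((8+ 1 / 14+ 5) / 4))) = 1.66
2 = 2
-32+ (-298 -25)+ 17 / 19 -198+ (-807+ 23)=-25386 / 19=-1336.11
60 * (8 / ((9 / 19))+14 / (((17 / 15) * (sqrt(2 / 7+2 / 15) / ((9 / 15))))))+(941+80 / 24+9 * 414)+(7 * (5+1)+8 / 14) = 3780 * sqrt(1155) / 187+120251 / 21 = 6413.21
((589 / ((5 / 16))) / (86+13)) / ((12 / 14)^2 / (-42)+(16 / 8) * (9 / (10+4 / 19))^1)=313545904 / 28745145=10.91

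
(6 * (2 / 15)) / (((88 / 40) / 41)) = 164 / 11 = 14.91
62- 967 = -905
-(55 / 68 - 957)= 65021 / 68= 956.19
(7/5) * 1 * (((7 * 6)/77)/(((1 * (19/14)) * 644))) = 21/24035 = 0.00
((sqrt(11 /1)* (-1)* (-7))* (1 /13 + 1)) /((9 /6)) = 196* sqrt(11) /39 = 16.67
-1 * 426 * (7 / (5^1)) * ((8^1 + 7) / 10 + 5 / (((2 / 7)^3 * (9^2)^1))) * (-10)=1335439 / 54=24730.35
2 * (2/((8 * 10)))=1/20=0.05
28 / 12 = 7 / 3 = 2.33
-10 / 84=-5 / 42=-0.12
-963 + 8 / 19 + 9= -18118 / 19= -953.58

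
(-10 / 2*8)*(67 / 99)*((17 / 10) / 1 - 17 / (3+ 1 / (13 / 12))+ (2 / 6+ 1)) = 3484 / 99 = 35.19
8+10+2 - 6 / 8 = 77 / 4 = 19.25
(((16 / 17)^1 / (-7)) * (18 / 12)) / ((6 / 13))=-52 / 119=-0.44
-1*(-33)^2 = -1089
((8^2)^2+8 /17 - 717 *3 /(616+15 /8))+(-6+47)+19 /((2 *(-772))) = 536358149131 /129743864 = 4133.98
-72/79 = -0.91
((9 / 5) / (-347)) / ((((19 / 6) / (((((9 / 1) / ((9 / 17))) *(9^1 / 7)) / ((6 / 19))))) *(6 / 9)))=-4131 / 24290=-0.17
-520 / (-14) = 260 / 7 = 37.14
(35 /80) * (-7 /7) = -7 /16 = -0.44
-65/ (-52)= 5/ 4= 1.25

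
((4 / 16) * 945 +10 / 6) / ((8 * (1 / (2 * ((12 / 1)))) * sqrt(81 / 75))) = 14275 * sqrt(3) / 36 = 686.81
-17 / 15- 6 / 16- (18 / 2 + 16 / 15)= -463 / 40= -11.58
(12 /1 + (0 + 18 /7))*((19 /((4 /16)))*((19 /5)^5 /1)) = 19194719448 /21875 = 877472.89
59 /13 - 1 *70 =-851 /13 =-65.46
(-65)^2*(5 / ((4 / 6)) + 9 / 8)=291525 / 8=36440.62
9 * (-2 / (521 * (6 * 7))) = -3 / 3647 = -0.00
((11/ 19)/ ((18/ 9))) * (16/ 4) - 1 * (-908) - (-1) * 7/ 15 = 259243/ 285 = 909.62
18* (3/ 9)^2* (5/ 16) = 5/ 8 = 0.62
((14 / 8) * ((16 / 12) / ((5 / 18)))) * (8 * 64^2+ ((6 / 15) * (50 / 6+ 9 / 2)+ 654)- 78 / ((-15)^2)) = 35098126 / 125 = 280785.01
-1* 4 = -4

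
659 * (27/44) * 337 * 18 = 53966169/22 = 2453007.68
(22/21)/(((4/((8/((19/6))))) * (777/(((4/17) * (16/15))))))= 5632/26351955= 0.00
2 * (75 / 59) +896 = 53014 / 59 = 898.54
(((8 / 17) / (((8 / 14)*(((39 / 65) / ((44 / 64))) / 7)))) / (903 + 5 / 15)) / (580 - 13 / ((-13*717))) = 386463 / 30653946032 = 0.00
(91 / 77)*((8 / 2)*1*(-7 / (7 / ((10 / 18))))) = -260 / 99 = -2.63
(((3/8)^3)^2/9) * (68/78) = 459/1703936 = 0.00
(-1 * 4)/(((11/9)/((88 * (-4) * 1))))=1152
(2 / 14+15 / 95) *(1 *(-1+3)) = 80 / 133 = 0.60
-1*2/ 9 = -2/ 9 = -0.22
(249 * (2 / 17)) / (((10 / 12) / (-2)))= -5976 / 85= -70.31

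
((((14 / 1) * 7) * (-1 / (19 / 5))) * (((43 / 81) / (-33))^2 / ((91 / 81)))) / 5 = -25886 / 21787623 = -0.00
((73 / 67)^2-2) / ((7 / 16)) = -58384 / 31423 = -1.86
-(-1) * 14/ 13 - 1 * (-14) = 196/ 13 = 15.08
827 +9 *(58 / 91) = 75779 / 91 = 832.74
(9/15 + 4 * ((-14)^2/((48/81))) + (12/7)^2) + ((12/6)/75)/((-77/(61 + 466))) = 53617952/40425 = 1326.36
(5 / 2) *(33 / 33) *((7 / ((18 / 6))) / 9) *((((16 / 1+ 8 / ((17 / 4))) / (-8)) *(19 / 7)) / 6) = -1805 / 2754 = -0.66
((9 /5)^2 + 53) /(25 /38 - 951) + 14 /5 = 2474482 /902825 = 2.74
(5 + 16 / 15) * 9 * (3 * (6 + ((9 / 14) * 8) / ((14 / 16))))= 1945.54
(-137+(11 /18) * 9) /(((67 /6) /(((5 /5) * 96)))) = -75744 /67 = -1130.51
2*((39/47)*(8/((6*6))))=52/141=0.37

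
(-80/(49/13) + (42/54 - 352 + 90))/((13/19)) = -2366621/5733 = -412.81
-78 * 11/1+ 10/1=-848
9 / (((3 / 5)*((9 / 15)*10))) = 5 / 2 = 2.50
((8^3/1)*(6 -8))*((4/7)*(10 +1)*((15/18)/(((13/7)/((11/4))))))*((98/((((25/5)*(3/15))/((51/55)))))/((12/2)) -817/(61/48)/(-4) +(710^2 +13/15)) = -28585471253504/7137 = -4005250280.72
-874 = -874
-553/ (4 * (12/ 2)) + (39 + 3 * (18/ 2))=1031/ 24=42.96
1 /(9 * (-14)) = -1 /126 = -0.01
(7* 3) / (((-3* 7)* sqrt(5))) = -sqrt(5) / 5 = -0.45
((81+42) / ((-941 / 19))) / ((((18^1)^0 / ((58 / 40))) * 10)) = -67773 / 188200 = -0.36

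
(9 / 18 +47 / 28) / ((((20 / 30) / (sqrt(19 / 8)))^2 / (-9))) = -93879 / 896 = -104.78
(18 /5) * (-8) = -144 /5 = -28.80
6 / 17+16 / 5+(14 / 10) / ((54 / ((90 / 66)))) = 60391 / 16830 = 3.59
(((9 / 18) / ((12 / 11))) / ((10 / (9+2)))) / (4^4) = 121 / 61440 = 0.00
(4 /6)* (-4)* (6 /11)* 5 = -80 /11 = -7.27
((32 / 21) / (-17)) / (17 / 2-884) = 64 / 625107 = 0.00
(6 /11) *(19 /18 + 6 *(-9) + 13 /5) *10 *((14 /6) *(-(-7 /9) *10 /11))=-4440380 /9801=-453.05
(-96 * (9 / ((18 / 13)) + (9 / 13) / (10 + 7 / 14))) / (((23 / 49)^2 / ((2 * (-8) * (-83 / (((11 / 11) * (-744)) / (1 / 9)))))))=1088654560 / 1918683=567.40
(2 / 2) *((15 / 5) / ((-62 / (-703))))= 2109 / 62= 34.02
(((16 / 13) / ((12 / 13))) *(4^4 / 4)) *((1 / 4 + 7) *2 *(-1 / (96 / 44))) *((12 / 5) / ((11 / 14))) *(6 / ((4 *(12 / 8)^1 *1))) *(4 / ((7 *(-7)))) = 14848 / 105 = 141.41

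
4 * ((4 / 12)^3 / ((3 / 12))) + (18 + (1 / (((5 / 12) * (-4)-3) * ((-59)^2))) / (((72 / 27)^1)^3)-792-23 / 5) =-2620713356983 / 3368494080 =-778.01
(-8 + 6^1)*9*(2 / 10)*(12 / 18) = -12 / 5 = -2.40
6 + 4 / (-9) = 50 / 9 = 5.56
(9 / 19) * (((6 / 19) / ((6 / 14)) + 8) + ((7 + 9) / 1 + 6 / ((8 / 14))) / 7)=5.93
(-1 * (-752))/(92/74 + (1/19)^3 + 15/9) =35783403/138473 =258.41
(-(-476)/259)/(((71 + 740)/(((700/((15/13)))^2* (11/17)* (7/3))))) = 1020219200/810189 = 1259.24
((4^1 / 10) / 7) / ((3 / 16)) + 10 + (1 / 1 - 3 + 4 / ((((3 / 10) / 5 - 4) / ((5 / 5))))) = 7.29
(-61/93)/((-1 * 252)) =61/23436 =0.00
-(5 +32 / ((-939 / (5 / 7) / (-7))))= -4855 / 939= -5.17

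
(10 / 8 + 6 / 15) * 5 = 8.25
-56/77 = -8/11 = -0.73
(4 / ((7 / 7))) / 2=2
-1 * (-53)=53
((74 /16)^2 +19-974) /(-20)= 59751 /1280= 46.68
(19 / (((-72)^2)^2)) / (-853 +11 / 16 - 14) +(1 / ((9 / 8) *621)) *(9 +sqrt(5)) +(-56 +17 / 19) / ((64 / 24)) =-210106517254223 / 10173865773312 +8 *sqrt(5) / 5589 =-20.65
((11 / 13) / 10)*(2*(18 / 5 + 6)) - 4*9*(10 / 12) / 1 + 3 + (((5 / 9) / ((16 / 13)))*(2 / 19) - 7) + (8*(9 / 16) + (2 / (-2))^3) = -12816871 / 444600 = -28.83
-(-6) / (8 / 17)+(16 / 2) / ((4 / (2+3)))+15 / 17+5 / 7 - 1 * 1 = 23.35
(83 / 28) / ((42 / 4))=83 / 294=0.28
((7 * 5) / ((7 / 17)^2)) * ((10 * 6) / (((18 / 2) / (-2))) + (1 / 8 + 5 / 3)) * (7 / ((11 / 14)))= -2801855 / 132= -21226.17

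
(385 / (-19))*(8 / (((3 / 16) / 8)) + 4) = -398860 / 57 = -6997.54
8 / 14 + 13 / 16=1.38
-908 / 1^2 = -908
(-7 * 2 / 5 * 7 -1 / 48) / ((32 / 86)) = -202487 / 3840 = -52.73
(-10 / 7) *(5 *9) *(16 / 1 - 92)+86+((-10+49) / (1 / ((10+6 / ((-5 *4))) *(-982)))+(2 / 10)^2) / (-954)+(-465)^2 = 18496901149 / 83475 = 221586.12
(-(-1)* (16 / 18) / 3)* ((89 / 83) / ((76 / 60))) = 3560 / 14193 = 0.25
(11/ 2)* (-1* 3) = -33/ 2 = -16.50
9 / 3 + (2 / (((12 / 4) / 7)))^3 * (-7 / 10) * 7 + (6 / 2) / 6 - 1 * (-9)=-131081 / 270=-485.49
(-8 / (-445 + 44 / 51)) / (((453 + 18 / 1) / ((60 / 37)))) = 8160 / 131579659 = 0.00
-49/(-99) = 49/99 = 0.49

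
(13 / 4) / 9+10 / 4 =103 / 36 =2.86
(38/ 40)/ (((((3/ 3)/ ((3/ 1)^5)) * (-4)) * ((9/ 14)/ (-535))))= 384237/ 8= 48029.62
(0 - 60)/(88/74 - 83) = 740/1009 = 0.73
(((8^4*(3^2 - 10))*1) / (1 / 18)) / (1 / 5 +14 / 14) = -61440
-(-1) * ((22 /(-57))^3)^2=0.00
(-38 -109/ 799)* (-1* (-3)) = -91413/ 799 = -114.41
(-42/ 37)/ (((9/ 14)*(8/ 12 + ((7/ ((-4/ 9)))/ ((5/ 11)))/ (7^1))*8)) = 490/ 9509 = 0.05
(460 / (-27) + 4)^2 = 123904 / 729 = 169.96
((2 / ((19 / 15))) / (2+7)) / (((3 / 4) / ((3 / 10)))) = 4 / 57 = 0.07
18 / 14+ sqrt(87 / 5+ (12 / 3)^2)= 9 / 7+ sqrt(835) / 5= 7.06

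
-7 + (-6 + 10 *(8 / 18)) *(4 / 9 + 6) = -1379 / 81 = -17.02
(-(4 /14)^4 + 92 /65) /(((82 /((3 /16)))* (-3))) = -54963 /51189320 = -0.00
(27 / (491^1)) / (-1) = -27 / 491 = -0.05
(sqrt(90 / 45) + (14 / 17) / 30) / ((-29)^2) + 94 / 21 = sqrt(2) / 841 + 6719639 / 1501185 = 4.48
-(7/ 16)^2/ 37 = -49/ 9472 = -0.01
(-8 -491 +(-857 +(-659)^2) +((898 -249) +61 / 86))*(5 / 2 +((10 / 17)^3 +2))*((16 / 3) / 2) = 3446625842450 / 633777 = 5438231.18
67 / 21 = 3.19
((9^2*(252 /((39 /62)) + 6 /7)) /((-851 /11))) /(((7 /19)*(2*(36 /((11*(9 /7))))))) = -3401662473 /15178436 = -224.11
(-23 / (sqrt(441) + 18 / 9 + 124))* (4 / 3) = -92 / 441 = -0.21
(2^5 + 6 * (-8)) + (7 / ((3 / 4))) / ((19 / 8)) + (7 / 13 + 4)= -5581 / 741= -7.53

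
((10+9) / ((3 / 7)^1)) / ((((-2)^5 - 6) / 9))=-21 / 2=-10.50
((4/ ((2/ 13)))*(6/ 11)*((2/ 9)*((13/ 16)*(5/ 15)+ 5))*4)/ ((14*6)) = 0.79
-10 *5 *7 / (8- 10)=175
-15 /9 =-5 /3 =-1.67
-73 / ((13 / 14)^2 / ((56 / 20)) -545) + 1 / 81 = 17719907 / 121065435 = 0.15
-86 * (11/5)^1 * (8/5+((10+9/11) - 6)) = -30358/25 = -1214.32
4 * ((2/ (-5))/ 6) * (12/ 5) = -16/ 25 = -0.64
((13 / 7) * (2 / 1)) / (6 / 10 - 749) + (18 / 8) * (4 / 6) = 39161 / 26194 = 1.50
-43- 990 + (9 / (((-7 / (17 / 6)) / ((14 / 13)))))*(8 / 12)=-13463 / 13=-1035.62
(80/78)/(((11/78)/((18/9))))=160/11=14.55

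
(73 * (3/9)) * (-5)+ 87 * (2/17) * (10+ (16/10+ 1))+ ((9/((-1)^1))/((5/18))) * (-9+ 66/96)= 564311/2040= 276.62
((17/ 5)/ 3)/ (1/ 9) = 51/ 5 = 10.20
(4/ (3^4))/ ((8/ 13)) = 13/ 162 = 0.08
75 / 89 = 0.84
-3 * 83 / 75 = -83 / 25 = -3.32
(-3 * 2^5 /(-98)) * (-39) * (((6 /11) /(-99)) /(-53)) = -1248 /314237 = -0.00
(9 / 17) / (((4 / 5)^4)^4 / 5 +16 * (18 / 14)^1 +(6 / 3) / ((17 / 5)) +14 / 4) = 10681152343750 / 497634872511897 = 0.02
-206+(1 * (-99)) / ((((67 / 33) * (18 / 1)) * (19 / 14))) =-208.00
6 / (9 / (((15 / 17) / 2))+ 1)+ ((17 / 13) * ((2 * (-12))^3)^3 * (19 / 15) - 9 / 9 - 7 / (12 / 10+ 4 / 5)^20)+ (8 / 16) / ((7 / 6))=-223390229343786905187131 / 51049922560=-4375917105089.28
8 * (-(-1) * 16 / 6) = 64 / 3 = 21.33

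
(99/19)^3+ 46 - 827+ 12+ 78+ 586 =250104/6859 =36.46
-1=-1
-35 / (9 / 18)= -70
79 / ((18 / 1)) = 79 / 18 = 4.39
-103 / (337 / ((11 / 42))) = -1133 / 14154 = -0.08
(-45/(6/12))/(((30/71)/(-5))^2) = -25205/2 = -12602.50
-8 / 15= -0.53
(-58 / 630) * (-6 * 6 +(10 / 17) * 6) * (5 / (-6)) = -2668 / 1071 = -2.49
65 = 65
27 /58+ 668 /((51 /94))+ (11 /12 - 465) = 1513703 /1972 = 767.60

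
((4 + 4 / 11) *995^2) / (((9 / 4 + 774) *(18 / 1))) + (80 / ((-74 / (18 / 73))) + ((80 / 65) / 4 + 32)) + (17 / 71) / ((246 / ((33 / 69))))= 1429520929663427 / 4189340667798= 341.23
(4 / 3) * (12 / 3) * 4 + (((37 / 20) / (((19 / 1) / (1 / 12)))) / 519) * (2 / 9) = 227197477 / 10649880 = 21.33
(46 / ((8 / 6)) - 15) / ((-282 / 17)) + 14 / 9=643 / 1692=0.38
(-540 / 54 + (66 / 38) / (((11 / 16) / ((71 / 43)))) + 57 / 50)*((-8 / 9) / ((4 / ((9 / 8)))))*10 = 191531 / 16340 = 11.72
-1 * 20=-20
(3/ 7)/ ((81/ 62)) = 62/ 189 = 0.33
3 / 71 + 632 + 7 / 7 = 633.04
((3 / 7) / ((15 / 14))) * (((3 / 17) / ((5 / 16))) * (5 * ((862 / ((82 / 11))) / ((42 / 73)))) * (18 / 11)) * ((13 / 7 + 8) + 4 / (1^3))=878950368 / 170765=5147.13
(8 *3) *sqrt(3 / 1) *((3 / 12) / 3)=2 *sqrt(3)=3.46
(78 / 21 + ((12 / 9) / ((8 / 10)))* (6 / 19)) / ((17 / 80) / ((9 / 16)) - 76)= -25380 / 452599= -0.06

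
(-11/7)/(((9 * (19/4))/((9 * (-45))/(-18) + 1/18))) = -1276/1539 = -0.83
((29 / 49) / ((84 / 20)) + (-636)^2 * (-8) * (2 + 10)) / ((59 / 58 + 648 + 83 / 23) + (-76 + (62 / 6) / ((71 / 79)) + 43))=-3784556696747366 / 61509750617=-61527.75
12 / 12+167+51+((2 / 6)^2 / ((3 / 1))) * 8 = 5921 / 27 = 219.30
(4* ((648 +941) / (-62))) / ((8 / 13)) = -20657 / 124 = -166.59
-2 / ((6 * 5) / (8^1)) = -8 / 15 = -0.53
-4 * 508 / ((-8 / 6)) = 1524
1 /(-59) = -1 /59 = -0.02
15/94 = 0.16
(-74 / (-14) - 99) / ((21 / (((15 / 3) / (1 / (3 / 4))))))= -820 / 49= -16.73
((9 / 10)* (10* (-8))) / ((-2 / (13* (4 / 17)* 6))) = 11232 / 17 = 660.71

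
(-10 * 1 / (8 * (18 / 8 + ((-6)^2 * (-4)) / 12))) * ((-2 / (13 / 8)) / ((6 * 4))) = -0.01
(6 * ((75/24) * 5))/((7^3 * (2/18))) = 3375/1372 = 2.46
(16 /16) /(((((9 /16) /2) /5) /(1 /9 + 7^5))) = 24202240 /81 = 298793.09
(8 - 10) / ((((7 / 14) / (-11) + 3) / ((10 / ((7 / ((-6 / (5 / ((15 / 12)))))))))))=132 / 91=1.45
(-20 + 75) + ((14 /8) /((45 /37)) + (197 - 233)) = 3679 /180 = 20.44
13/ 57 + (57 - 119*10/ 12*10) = -53263/ 57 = -934.44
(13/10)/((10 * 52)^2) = 1/208000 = 0.00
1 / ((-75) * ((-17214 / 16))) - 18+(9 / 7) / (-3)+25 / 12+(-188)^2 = 638536761749 / 18074700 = 35327.65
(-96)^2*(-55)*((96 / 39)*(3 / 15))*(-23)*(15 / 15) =74612736 / 13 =5739441.23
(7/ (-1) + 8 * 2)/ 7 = 9/ 7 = 1.29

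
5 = 5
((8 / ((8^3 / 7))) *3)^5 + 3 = 3225309573 / 1073741824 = 3.00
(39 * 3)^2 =13689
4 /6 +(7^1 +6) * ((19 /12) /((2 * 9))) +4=1255 /216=5.81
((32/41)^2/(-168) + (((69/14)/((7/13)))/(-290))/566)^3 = -26640469510669572672119851/533812106188121002256417852736000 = -0.00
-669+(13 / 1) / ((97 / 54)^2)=-6256713 / 9409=-664.97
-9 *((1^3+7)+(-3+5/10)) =-99/2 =-49.50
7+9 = 16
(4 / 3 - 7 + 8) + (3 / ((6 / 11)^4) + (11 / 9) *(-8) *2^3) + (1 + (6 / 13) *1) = -227651 / 5616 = -40.54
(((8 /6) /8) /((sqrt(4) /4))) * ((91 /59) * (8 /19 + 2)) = 4186 /3363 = 1.24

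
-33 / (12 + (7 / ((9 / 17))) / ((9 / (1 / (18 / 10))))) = -24057 / 9343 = -2.57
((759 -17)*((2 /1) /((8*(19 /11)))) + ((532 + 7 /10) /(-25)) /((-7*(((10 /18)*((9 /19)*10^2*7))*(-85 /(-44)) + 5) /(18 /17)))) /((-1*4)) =-36339225681 /1353370000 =-26.85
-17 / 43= -0.40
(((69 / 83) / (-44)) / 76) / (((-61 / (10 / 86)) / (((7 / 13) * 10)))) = 12075 / 4732122824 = 0.00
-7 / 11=-0.64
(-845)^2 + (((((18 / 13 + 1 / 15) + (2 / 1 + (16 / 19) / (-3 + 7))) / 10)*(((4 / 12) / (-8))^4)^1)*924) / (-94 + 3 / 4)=68204682485675341 / 95521420800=714025.00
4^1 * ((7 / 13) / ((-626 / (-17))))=238 / 4069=0.06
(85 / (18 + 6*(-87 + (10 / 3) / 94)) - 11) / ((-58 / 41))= 10842573 / 1373324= 7.90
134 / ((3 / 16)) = 2144 / 3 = 714.67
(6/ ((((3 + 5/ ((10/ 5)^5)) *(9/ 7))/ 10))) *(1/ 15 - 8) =-106624/ 909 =-117.30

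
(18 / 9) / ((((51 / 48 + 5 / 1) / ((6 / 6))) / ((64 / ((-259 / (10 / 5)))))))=-4096 / 25123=-0.16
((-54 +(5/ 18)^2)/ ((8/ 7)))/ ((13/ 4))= -122297/ 8424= -14.52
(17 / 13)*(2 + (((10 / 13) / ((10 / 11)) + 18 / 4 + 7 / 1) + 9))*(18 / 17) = 5463 / 169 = 32.33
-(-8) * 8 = 64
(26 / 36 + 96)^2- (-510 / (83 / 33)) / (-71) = 17856707413 / 1909332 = 9352.33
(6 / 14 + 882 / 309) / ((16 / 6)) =7101 / 5768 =1.23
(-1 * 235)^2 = 55225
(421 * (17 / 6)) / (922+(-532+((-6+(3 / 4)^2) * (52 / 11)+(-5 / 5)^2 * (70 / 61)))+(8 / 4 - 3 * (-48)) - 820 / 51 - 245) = 163279798 / 34270903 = 4.76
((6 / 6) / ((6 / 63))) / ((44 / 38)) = 9.07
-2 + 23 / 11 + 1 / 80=91 / 880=0.10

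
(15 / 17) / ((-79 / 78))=-1170 / 1343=-0.87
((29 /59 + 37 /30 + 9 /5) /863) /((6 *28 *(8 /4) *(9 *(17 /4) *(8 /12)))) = 367 /769865040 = 0.00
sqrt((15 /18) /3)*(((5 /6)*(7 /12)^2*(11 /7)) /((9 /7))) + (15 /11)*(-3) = -45 /11 + 2695*sqrt(10) /46656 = -3.91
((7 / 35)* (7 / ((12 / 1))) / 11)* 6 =7 / 110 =0.06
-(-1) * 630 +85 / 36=22765 / 36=632.36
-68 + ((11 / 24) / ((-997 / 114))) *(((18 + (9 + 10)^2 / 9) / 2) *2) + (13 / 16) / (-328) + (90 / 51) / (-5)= -57158899609 / 800535168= -71.40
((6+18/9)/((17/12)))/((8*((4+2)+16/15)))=90/901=0.10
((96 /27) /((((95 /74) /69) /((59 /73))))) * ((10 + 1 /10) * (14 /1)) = 2271856832 /104025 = 21839.53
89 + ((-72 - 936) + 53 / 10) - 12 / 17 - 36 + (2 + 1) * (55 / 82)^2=-542423603 / 571540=-949.06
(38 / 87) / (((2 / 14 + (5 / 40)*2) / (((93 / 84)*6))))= 2356 / 319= 7.39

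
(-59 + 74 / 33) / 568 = -1873 / 18744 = -0.10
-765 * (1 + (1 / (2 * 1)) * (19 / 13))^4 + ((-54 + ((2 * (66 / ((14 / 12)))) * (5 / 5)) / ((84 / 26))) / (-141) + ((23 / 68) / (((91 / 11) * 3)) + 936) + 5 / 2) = -318067235241181 / 53673202128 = -5926.00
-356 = -356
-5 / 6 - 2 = -2.83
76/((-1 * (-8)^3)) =19/128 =0.15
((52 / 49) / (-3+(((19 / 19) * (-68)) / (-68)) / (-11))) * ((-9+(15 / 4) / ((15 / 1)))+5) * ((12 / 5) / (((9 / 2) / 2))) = 1144 / 833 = 1.37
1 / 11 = 0.09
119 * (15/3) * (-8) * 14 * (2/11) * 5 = -666400/11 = -60581.82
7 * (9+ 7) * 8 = 896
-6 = -6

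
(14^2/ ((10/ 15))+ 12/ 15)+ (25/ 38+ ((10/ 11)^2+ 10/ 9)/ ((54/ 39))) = 552804587/ 1862190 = 296.86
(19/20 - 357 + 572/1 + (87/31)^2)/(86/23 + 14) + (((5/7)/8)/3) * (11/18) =6242494961/494030880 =12.64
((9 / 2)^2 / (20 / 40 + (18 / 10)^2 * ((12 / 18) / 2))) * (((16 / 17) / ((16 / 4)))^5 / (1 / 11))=11404800 / 112168703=0.10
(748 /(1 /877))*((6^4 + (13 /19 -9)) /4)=4012399534 /19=211178922.84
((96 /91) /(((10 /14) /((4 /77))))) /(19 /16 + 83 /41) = 251904 /10545535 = 0.02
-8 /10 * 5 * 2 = -8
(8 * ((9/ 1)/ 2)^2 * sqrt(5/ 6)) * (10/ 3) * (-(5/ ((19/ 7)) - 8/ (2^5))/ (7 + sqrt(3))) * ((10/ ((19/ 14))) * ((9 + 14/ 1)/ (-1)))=-571725 * sqrt(10)/ 361 + 1334025 * sqrt(30)/ 361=15232.14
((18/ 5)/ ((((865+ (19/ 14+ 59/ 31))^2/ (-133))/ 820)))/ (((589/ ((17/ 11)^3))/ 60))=-7402188979584/ 37799622862375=-0.20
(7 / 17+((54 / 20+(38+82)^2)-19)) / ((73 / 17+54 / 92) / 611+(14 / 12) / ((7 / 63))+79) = 34363786847 / 213835480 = 160.70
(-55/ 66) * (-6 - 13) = 95/ 6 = 15.83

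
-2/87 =-0.02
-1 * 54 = -54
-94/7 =-13.43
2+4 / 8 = 5 / 2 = 2.50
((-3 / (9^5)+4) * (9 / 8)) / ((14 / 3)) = 0.96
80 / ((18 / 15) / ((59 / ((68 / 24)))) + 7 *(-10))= -23600 / 20633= -1.14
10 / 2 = 5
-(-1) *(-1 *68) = -68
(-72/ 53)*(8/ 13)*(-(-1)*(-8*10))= 46080/ 689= 66.88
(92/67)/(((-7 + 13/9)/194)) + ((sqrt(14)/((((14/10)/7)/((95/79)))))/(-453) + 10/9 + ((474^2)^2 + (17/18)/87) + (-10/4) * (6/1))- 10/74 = 4899160407926294003/97052850- 475 * sqrt(14)/35787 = 50479304913.99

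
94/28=47/14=3.36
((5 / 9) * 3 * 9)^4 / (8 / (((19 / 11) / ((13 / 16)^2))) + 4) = 30780000 / 4291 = 7173.15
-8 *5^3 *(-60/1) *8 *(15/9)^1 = 800000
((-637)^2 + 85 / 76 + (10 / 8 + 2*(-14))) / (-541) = -7709124 / 10279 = -749.99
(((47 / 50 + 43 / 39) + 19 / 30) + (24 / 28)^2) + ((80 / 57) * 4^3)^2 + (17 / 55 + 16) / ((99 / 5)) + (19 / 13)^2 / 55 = 657019154117299 / 81387531225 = 8072.72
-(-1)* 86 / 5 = 86 / 5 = 17.20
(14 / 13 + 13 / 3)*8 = 1688 / 39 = 43.28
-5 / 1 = -5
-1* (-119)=119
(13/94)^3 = 2197/830584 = 0.00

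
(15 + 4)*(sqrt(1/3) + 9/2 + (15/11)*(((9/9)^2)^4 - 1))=19*sqrt(3)/3 + 171/2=96.47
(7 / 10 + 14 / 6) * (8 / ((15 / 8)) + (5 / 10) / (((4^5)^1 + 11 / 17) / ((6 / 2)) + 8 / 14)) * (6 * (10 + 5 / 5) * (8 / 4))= 15654529891 / 9160275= 1708.96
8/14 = 4/7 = 0.57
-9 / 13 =-0.69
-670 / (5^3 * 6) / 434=-67 / 32550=-0.00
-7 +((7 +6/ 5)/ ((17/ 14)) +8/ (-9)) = -869/ 765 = -1.14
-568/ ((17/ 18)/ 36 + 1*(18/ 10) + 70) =-1840320/ 232717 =-7.91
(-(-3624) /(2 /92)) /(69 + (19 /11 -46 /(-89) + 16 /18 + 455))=1468828944 /4644569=316.25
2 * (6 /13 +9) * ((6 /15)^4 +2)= 311436 /8125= 38.33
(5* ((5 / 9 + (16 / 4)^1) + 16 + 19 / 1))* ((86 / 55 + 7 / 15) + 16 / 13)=2490220 / 3861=644.97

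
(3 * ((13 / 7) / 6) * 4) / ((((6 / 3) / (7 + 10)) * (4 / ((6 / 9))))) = 221 / 42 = 5.26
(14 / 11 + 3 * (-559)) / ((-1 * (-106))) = -18433 / 1166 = -15.81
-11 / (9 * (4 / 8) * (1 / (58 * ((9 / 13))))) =-1276 / 13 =-98.15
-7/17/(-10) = 7/170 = 0.04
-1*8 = -8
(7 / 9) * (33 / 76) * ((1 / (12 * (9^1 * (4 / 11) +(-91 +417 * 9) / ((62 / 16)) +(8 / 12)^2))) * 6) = 78771 / 442580224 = 0.00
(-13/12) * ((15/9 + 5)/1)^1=-65/9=-7.22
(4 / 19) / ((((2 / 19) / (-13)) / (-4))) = 104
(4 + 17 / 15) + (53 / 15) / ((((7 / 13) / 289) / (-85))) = -5641582 / 35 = -161188.06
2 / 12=1 / 6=0.17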